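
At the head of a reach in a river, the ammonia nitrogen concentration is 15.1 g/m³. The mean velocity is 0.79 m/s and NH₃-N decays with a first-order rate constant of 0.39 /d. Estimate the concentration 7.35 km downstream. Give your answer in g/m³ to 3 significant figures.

Travel time t = 7.35 km / 0.79 m/s = 7350/0.79 = 9304 s = 0.1077 d.
First-order decay: C = 15.1·exp(−0.39·0.1077) = 15.1·0.9589 = 14.48 g/m³.

14.5 g/m³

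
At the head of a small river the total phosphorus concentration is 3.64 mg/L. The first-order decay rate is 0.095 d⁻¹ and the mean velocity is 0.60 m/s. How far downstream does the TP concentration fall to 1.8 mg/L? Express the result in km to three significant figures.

384 km

From C = C₀·e^(−kt), t = ln(C₀/C)/k = ln(3.64/1.8)/0.095 = 0.7042/0.095 = 7.413 d.
Distance = v·t = 0.60 m/s × 6.404e+05 s = 3.843e+05 m = 384.3 km.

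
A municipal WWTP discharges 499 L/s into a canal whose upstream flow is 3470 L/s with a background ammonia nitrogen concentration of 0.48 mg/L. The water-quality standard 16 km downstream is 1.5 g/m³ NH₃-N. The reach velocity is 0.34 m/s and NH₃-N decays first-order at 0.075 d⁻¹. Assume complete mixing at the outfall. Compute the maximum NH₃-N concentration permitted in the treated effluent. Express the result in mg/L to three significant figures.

9.09 mg/L

499 L/s = 0.499 m³/s.
3470 L/s = 3.47 m³/s.
Travel time to the compliance point: t = 1.6e+04/0.34 = 4.706e+04 s = 0.5447 d; decay factor exp(−0.075·0.5447) = 0.96.
So the concentration just after mixing may be at most 1.5/0.96 = 1.563 mg/L.
Mass balance: 1.563·3.969 = 0.499·Cₑ + 3.47·0.48.
Cₑ = (6.202 − 1.666) / 0.499 = 9.09 mg/L.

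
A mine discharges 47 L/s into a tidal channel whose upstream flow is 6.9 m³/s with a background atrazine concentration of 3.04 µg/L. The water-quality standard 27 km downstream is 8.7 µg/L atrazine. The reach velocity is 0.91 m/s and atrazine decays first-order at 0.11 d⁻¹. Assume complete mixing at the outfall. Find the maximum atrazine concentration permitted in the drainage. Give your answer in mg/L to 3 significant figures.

47 L/s = 0.047 m³/s.
3.04 µg/L = 0.00304 mg/L.
8.7 µg/L = 0.0087 mg/L.
Travel time to the compliance point: t = 2.7e+04/0.91 = 2.967e+04 s = 0.3434 d; decay factor exp(−0.11·0.3434) = 0.9629.
So the concentration just after mixing may be at most 0.0087/0.9629 = 0.009035 mg/L.
Mass balance: 0.009035·6.947 = 0.047·Cₑ + 6.9·0.00304.
Cₑ = (0.06277 − 0.02098) / 0.047 = 0.8891 mg/L.

0.889 mg/L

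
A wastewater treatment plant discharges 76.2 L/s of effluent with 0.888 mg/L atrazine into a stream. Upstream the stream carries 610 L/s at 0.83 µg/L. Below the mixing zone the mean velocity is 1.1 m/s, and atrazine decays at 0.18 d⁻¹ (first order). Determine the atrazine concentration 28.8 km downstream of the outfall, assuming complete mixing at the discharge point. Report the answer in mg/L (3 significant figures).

76.2 L/s = 0.0762 m³/s.
610 L/s = 0.61 m³/s.
0.83 µg/L = 0.00083 mg/L.
After complete mixing, C₀ = (0.0762·0.888 + 0.61·0.00083) / 0.6862 = 0.09935 mg/L.
Travel time t = 2.88e+04 m / 1.1 m/s = 2.618e+04 s = 0.303 d.
C = 0.09935·exp(−0.18·0.303) = 0.09935·0.9469 = 0.09407 mg/L.

0.0941 mg/L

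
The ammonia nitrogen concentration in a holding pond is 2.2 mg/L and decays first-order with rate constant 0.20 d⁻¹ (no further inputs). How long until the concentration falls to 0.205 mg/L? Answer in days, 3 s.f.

t = ln(C₀/C)/k = ln(2.2/0.205)/0.20 = 2.373/0.20 = 11.87 d.

11.9 d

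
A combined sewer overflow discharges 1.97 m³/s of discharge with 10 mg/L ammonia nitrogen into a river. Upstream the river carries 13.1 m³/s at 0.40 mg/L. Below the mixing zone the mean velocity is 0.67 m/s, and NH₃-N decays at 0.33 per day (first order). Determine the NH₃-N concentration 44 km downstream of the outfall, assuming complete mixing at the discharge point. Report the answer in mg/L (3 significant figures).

After complete mixing, C₀ = (1.97·10 + 13.1·0.4) / 15.07 = 1.655 mg/L.
Travel time t = 4.4e+04 m / 0.67 m/s = 6.567e+04 s = 0.7601 d.
C = 1.655·exp(−0.33·0.7601) = 1.655·0.7782 = 1.288 mg/L.

1.29 mg/L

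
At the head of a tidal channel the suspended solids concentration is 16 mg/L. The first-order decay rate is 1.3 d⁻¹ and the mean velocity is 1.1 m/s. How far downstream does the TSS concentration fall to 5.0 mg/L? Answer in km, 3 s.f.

85.0 km

From C = C₀·e^(−kt), t = ln(C₀/C)/k = ln(16/5.0)/1.3 = 1.163/1.3 = 0.8947 d.
Distance = v·t = 1.1 m/s × 7.73e+04 s = 8.504e+04 m = 85.04 km.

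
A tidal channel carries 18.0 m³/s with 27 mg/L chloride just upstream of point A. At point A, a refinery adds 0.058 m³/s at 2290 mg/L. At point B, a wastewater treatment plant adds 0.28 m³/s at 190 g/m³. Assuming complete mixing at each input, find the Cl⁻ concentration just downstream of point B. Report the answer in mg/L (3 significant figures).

After input A: C = (18·27 + 0.058·2290) / 18.06 = 34.27 mg/L.
After input B: C = (18.06·34.27 + 0.28·190) / 18.34 = 36.65 mg/L.

36.6 mg/L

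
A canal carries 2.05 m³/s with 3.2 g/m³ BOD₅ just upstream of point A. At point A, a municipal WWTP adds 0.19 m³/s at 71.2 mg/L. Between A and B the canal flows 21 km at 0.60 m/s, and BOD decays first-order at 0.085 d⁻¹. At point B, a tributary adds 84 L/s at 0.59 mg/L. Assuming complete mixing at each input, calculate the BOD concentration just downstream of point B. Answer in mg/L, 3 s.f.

After input A: C = (2.05·3.2 + 0.19·71.2) / 2.24 = 8.968 mg/L.
Over the 21 km reach to input B (t = 3.5e+04 s = 0.4051 d), decay gives C = 8.968·exp(−0.085·0.4051) = 8.664 mg/L.
84 L/s = 0.084 m³/s.
After input B: C = (2.24·8.664 + 0.084·0.59) / 2.324 = 8.372 mg/L.

8.37 mg/L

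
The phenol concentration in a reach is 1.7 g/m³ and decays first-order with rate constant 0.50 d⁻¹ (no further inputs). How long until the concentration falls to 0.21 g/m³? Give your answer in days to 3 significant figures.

4.18 d

t = ln(C₀/C)/k = ln(1.7/0.21)/0.50 = 2.091/0.50 = 4.183 d.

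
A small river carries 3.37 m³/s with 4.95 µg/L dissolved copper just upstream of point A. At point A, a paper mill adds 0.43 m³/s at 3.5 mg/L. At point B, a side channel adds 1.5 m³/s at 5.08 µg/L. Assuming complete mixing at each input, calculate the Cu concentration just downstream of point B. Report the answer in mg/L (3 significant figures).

0.289 mg/L

4.95 µg/L = 0.00495 mg/L.
After input A: C = (3.37·0.00495 + 0.43·3.5) / 3.8 = 0.4004 mg/L.
5.08 µg/L = 0.00508 mg/L.
After input B: C = (3.8·0.4004 + 1.5·0.00508) / 5.3 = 0.2885 mg/L.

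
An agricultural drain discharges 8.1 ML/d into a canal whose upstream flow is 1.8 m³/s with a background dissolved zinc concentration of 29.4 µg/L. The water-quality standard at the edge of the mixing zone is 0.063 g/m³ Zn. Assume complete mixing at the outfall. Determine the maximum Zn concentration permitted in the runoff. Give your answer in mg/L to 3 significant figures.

0.708 mg/L

8.1 ML/d = 0.09375 m³/s.
29.4 µg/L = 0.0294 mg/L.
Mass balance: 0.063·1.894 = 0.09375·Cₑ + 1.8·0.0294.
Cₑ = (0.1193 − 0.05292) / 0.09375 = 0.7081 mg/L.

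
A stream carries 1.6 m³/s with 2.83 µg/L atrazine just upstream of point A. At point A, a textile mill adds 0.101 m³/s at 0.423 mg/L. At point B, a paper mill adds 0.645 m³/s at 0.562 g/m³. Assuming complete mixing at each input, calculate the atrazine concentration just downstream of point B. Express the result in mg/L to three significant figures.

0.175 mg/L

2.83 µg/L = 0.00283 mg/L.
After input A: C = (1.6·0.00283 + 0.101·0.423) / 1.701 = 0.02778 mg/L.
After input B: C = (1.701·0.02778 + 0.645·0.562) / 2.346 = 0.1747 mg/L.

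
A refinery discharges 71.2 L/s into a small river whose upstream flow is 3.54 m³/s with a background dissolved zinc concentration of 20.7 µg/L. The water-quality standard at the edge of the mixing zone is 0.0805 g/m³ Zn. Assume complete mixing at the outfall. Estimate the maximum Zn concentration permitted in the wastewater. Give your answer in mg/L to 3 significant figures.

3.05 mg/L

71.2 L/s = 0.0712 m³/s.
20.7 µg/L = 0.0207 mg/L.
Mass balance: 0.0805·3.611 = 0.0712·Cₑ + 3.54·0.0207.
Cₑ = (0.2907 − 0.07328) / 0.0712 = 3.054 mg/L.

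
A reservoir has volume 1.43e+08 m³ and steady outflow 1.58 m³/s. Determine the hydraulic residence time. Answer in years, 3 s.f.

2.87 yr

Q = 1.58 m³/s × 3.156e+07 s/yr = 4.986e+07 m³/yr.
Hydraulic residence time τ = V/Q = 1.43e+08/4.986e+07 = 2.868 yr.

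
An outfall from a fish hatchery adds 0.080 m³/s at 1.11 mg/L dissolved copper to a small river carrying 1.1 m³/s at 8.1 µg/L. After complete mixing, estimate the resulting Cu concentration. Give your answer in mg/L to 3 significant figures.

8.1 µg/L = 0.0081 mg/L.
Flow-weighted mixing gives C = (0.08·1.11 + 1.1·0.0081) / (0.08 + 1.1) = 0.09771/1.18 = 0.08281 mg/L.

0.0828 mg/L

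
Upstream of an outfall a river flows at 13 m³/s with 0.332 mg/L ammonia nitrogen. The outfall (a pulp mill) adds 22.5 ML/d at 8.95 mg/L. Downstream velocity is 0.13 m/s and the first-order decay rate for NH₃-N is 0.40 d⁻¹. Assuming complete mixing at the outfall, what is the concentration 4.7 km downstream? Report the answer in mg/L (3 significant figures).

0.424 mg/L

22.5 ML/d = 0.2604 m³/s.
After complete mixing, C₀ = (0.2604·8.95 + 13·0.332) / 13.26 = 0.5012 mg/L.
Travel time t = 4700 m / 0.13 m/s = 3.615e+04 s = 0.4184 d.
C = 0.5012·exp(−0.40·0.4184) = 0.5012·0.8459 = 0.424 mg/L.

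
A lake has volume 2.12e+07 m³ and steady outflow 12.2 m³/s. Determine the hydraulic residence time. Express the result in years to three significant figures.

0.0551 yr

Q = 12.2 m³/s × 3.156e+07 s/yr = 3.85e+08 m³/yr.
Hydraulic residence time τ = V/Q = 2.12e+07/3.85e+08 = 0.05506 yr.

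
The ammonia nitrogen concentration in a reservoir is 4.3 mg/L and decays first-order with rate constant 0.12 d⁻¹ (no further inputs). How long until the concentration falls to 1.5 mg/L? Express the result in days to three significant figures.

t = ln(C₀/C)/k = ln(4.3/1.5)/0.12 = 1.053/0.12 = 8.776 d.

8.78 d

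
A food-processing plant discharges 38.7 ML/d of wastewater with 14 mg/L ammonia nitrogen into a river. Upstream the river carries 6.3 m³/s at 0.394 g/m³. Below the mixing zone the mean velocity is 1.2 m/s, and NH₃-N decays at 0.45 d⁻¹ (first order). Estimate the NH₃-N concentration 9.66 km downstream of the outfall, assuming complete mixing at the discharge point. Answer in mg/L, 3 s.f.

38.7 ML/d = 0.4479 m³/s.
After complete mixing, C₀ = (0.4479·14 + 6.3·0.394) / 6.748 = 1.297 mg/L.
Travel time t = 9660 m / 1.2 m/s = 8050 s = 0.09317 d.
C = 1.297·exp(−0.45·0.09317) = 1.297·0.9589 = 1.244 mg/L.

1.24 mg/L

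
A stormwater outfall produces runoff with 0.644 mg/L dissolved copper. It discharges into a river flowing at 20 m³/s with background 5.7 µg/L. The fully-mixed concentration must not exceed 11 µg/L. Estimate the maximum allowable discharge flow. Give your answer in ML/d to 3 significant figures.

5.7 µg/L = 0.0057 mg/L.
11 µg/L = 0.011 mg/L.
Mass balance at complete mixing: C_std·(Q_w + Q_r) = Q_w·C_e + Q_r·C_b.
Rearranging, Q_w = Q_r·(C_std − C_b)/(C_e − C_std) = 20·(0.011 − 0.0057) / (0.644 − 0.011) = 0.1675 m³/s.
= 14.47 ML/d.

14.5 ML/d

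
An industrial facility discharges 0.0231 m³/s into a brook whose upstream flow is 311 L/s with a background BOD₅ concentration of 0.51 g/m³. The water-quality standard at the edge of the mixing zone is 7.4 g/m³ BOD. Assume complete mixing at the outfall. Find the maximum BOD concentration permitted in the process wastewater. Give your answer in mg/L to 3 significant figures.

311 L/s = 0.311 m³/s.
Mass balance: 7.4·0.3341 = 0.0231·Cₑ + 0.311·0.51.
Cₑ = (2.472 − 0.1586) / 0.0231 = 100.2 mg/L.

100 mg/L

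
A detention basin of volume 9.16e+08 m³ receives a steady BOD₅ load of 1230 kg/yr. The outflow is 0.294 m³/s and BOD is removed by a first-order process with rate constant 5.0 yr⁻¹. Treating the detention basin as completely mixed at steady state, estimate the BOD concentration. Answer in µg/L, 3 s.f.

0.268 µg/L

Outflow Q = 0.294 m³/s × 3.156e+07 s/yr = 9.278e+06 m³/yr.
Steady-state CSTR mass balance: W = Q·C + k·V·C, so C = W/(Q + kV).
Q + kV = 9.278e+06 + 5.0·9.16e+08 = 4.589e+09 m³/yr.
C = 1230/4.589e+09 = 2.68e-07 kg/m³ = 0.000268 mg/L = 0.268 µg/L.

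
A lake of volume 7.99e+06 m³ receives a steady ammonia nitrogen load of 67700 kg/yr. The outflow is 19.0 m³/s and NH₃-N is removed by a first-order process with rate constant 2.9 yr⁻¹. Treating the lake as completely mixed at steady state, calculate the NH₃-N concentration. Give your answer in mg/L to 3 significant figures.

Outflow Q = 19.0 m³/s × 3.156e+07 s/yr = 5.996e+08 m³/yr.
Steady-state CSTR mass balance: W = Q·C + k·V·C, so C = W/(Q + kV).
Q + kV = 5.996e+08 + 2.9·7.99e+06 = 6.228e+08 m³/yr.
C = 67700/6.228e+08 = 0.0001087 kg/m³ = 0.1087 mg/L.

0.109 mg/L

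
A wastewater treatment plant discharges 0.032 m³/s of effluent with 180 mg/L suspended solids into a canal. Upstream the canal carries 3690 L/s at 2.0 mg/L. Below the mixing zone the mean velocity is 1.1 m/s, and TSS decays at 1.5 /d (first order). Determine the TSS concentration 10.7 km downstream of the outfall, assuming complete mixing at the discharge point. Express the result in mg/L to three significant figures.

2.98 mg/L

3690 L/s = 3.69 m³/s.
After complete mixing, C₀ = (0.032·180 + 3.69·2) / 3.722 = 3.53 mg/L.
Travel time t = 1.07e+04 m / 1.1 m/s = 9727 s = 0.1126 d.
C = 3.53·exp(−1.5·0.1126) = 3.53·0.8446 = 2.982 mg/L.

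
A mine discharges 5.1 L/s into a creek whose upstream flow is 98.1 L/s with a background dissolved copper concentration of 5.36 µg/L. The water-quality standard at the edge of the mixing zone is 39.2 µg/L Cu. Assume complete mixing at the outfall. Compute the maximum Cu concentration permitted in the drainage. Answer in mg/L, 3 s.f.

5.1 L/s = 0.0051 m³/s.
98.1 L/s = 0.0981 m³/s.
5.36 µg/L = 0.00536 mg/L.
39.2 µg/L = 0.0392 mg/L.
Mass balance: 0.0392·0.1032 = 0.0051·Cₑ + 0.0981·0.00536.
Cₑ = (0.004045 − 0.0005258) / 0.0051 = 0.6901 mg/L.

0.690 mg/L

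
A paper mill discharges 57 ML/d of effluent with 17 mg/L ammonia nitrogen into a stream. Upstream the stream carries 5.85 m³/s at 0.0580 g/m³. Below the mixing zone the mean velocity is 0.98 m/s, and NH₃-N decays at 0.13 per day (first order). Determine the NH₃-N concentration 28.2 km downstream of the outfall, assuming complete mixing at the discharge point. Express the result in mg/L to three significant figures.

57 ML/d = 0.6597 m³/s.
After complete mixing, C₀ = (0.6597·17 + 5.85·0.058) / 6.51 = 1.775 mg/L.
Travel time t = 2.82e+04 m / 0.98 m/s = 2.878e+04 s = 0.333 d.
C = 1.775·exp(−0.13·0.333) = 1.775·0.9576 = 1.7 mg/L.

1.70 mg/L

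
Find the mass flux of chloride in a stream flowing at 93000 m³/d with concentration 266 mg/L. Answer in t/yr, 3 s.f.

93000 m³/d = 1.076 m³/s.
Mass flux = Q·C = 1.076 m³/s × 266 g/m³ = 286.3 g/s.
= 286.3 g/s × 31.56 = 9036 t/yr.

9040 t/yr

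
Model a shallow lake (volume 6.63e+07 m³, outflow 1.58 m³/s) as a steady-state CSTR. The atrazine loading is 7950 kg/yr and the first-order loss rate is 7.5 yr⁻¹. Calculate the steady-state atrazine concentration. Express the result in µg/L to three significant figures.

Outflow Q = 1.58 m³/s × 3.156e+07 s/yr = 4.986e+07 m³/yr.
Steady-state CSTR mass balance: W = Q·C + k·V·C, so C = W/(Q + kV).
Q + kV = 4.986e+07 + 7.5·6.63e+07 = 5.471e+08 m³/yr.
C = 7950/5.471e+08 = 1.453e-05 kg/m³ = 0.01453 mg/L = 14.53 µg/L.

14.5 µg/L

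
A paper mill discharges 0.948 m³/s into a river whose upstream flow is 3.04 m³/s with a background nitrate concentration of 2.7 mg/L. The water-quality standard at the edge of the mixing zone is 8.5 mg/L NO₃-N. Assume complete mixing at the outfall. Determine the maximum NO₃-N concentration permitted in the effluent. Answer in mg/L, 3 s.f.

Mass balance: 8.5·3.988 = 0.948·Cₑ + 3.04·2.7.
Cₑ = (33.9 − 8.208) / 0.948 = 27.1 mg/L.

27.1 mg/L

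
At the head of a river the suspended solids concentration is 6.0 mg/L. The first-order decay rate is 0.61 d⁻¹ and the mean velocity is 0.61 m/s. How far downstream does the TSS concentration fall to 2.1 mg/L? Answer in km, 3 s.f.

From C = C₀·e^(−kt), t = ln(C₀/C)/k = ln(6.0/2.1)/0.61 = 1.05/0.61 = 1.721 d.
Distance = v·t = 0.61 m/s × 1.487e+05 s = 9.07e+04 m = 90.7 km.

90.7 km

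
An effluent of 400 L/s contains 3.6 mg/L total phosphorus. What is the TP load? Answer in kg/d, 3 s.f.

124 kg/d

400 L/s = 0.4 m³/s.
Mass flux = Q·C = 0.4 m³/s × 3.6 g/m³ = 1.44 g/s.
= 1.44 g/s × 86.4 = 124.4 kg/d.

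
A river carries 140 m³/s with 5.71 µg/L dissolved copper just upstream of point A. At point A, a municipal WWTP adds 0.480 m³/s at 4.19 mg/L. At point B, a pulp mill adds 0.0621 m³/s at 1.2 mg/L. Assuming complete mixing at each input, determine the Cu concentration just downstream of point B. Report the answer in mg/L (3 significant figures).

0.0205 mg/L

5.71 µg/L = 0.00571 mg/L.
After input A: C = (140·0.00571 + 0.48·4.19) / 140.5 = 0.02001 mg/L.
After input B: C = (140.5·0.02001 + 0.0621·1.2) / 140.5 = 0.02053 mg/L.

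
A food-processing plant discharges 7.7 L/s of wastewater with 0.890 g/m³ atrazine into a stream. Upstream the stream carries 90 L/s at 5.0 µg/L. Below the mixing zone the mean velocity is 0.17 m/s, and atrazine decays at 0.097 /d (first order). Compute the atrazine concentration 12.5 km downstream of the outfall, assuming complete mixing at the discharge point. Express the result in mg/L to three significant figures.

0.0688 mg/L

7.7 L/s = 0.0077 m³/s.
90 L/s = 0.09 m³/s.
5.0 µg/L = 0.005 mg/L.
After complete mixing, C₀ = (0.0077·0.89 + 0.09·0.005) / 0.0977 = 0.07475 mg/L.
Travel time t = 1.25e+04 m / 0.17 m/s = 7.353e+04 s = 0.851 d.
C = 0.07475·exp(−0.097·0.851) = 0.07475·0.9208 = 0.06883 mg/L.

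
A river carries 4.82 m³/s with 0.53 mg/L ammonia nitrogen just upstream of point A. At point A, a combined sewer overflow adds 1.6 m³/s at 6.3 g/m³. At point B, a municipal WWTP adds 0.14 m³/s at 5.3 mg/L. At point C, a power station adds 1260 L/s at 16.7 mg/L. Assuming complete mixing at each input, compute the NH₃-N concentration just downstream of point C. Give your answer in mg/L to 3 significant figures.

4.40 mg/L

After input A: C = (4.82·0.53 + 1.6·6.3) / 6.42 = 1.968 mg/L.
After input B: C = (6.42·1.968 + 0.14·5.3) / 6.56 = 2.039 mg/L.
1260 L/s = 1.26 m³/s.
After input C: C = (6.56·2.039 + 1.26·16.7) / 7.82 = 4.401 mg/L.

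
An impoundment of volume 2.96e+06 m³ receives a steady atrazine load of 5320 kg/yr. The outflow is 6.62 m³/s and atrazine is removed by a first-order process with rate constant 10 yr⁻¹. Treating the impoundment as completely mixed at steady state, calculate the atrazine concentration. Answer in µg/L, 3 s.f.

22.3 µg/L

Outflow Q = 6.62 m³/s × 3.156e+07 s/yr = 2.089e+08 m³/yr.
Steady-state CSTR mass balance: W = Q·C + k·V·C, so C = W/(Q + kV).
Q + kV = 2.089e+08 + 10·2.96e+06 = 2.385e+08 m³/yr.
C = 5320/2.385e+08 = 2.231e-05 kg/m³ = 0.02231 mg/L = 22.31 µg/L.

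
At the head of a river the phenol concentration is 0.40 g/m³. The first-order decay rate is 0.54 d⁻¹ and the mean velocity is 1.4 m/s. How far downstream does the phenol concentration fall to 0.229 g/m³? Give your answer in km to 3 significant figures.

From C = C₀·e^(−kt), t = ln(C₀/C)/k = ln(0.40/0.229)/0.54 = 0.5577/0.54 = 1.033 d.
Distance = v·t = 1.4 m/s × 8.924e+04 s = 1.249e+05 m = 124.9 km.

125 km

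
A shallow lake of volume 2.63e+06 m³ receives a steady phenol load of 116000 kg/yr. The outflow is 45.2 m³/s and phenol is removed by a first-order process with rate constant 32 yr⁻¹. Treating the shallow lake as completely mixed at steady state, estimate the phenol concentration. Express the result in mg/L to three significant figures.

Outflow Q = 45.2 m³/s × 3.156e+07 s/yr = 1.426e+09 m³/yr.
Steady-state CSTR mass balance: W = Q·C + k·V·C, so C = W/(Q + kV).
Q + kV = 1.426e+09 + 32·2.63e+06 = 1.511e+09 m³/yr.
C = 116000/1.511e+09 = 7.679e-05 kg/m³ = 0.07679 mg/L.

0.0768 mg/L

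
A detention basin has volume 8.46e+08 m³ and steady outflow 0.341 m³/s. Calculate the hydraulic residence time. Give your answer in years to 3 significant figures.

Q = 0.341 m³/s × 3.156e+07 s/yr = 1.076e+07 m³/yr.
Hydraulic residence time τ = V/Q = 8.46e+08/1.076e+07 = 78.62 yr.

78.6 yr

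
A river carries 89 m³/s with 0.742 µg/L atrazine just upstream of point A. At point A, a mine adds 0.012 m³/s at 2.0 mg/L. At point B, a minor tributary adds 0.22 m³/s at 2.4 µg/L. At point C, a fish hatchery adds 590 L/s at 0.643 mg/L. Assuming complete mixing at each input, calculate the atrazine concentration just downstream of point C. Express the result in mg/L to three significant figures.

0.00523 mg/L

0.742 µg/L = 0.000742 mg/L.
After input A: C = (89·0.000742 + 0.012·2) / 89.01 = 0.001012 mg/L.
2.4 µg/L = 0.0024 mg/L.
After input B: C = (89.01·0.001012 + 0.22·0.0024) / 89.23 = 0.001015 mg/L.
590 L/s = 0.59 m³/s.
After input C: C = (89.23·0.001015 + 0.59·0.643) / 89.82 = 0.005232 mg/L.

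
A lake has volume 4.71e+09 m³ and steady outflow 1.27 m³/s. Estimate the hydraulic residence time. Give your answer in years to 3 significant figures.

Q = 1.27 m³/s × 3.156e+07 s/yr = 4.008e+07 m³/yr.
Hydraulic residence time τ = V/Q = 4.71e+09/4.008e+07 = 117.5 yr.

118 yr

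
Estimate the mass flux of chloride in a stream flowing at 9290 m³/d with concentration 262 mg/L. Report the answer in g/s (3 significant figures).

9290 m³/d = 0.1075 m³/s.
Mass flux = Q·C = 0.1075 m³/s × 262 g/m³ = 28.17 g/s.

28.2 g/s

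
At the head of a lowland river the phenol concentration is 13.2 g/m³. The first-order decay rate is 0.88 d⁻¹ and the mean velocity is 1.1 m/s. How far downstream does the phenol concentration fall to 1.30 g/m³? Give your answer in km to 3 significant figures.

250 km

From C = C₀·e^(−kt), t = ln(C₀/C)/k = ln(13.2/1.30)/0.88 = 2.318/0.88 = 2.634 d.
Distance = v·t = 1.1 m/s × 2.276e+05 s = 2.503e+05 m = 250.3 km.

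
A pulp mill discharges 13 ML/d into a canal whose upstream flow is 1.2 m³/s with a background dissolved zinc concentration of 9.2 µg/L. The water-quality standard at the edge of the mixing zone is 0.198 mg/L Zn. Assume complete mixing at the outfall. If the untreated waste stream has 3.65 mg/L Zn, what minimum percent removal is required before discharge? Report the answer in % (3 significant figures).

53.3 %

13 ML/d = 0.1505 m³/s.
9.2 µg/L = 0.0092 mg/L.
Mass balance: 0.198·1.35 = 0.1505·Cₑ + 1.2·0.0092.
Cₑ = (0.2674 − 0.01104) / 0.1505 = 1.704 mg/L.
Required removal = 1 − 1.704/3.65 = 53.32 %.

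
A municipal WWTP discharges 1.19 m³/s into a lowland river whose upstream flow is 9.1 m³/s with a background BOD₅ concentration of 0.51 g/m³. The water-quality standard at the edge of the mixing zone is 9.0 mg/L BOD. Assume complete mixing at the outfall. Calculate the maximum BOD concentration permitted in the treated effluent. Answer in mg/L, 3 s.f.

73.9 mg/L

Mass balance: 9·10.29 = 1.19·Cₑ + 9.1·0.51.
Cₑ = (92.61 − 4.641) / 1.19 = 73.92 mg/L.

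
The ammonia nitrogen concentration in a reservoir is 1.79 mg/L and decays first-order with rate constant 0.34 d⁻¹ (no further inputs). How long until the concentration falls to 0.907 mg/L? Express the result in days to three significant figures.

2.00 d

t = ln(C₀/C)/k = ln(1.79/0.907)/0.34 = 0.6798/0.34 = 1.999 d.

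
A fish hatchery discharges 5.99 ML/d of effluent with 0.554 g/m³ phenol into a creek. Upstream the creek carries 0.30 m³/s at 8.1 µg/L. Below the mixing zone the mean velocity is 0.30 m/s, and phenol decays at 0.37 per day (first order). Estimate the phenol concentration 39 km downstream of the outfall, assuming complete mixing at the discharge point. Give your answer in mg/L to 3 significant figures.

5.99 ML/d = 0.06933 m³/s.
8.1 µg/L = 0.0081 mg/L.
After complete mixing, C₀ = (0.06933·0.554 + 0.3·0.0081) / 0.3693 = 0.1106 mg/L.
Travel time t = 3.9e+04 m / 0.30 m/s = 1.3e+05 s = 1.505 d.
C = 0.1106·exp(−0.37·1.505) = 0.1106·0.5731 = 0.06337 mg/L.

0.0634 mg/L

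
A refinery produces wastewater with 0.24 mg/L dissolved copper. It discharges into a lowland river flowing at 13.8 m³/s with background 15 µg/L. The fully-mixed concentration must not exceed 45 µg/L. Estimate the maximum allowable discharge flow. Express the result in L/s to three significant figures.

2120 L/s

15 µg/L = 0.015 mg/L.
45 µg/L = 0.045 mg/L.
Mass balance at complete mixing: C_std·(Q_w + Q_r) = Q_w·C_e + Q_r·C_b.
Rearranging, Q_w = Q_r·(C_std − C_b)/(C_e − C_std) = 13.8·(0.045 − 0.015) / (0.24 − 0.045) = 2.123 m³/s.
= 2123 L/s.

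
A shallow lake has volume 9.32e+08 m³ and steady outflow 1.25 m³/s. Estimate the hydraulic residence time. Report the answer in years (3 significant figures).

Q = 1.25 m³/s × 3.156e+07 s/yr = 3.945e+07 m³/yr.
Hydraulic residence time τ = V/Q = 9.32e+08/3.945e+07 = 23.63 yr.

23.6 yr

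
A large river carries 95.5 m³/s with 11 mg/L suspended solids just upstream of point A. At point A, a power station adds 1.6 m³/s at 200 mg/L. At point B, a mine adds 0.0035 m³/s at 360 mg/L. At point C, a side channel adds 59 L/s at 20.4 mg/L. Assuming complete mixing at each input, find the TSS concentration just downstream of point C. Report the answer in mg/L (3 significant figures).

14.1 mg/L

After input A: C = (95.5·11 + 1.6·200) / 97.1 = 14.11 mg/L.
After input B: C = (97.1·14.11 + 0.0035·360) / 97.1 = 14.13 mg/L.
59 L/s = 0.059 m³/s.
After input C: C = (97.1·14.13 + 0.059·20.4) / 97.16 = 14.13 mg/L.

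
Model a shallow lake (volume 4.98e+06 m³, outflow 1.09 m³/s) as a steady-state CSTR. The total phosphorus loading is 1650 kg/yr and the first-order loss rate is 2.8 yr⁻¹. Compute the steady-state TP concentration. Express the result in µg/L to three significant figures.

Outflow Q = 1.09 m³/s × 3.156e+07 s/yr = 3.44e+07 m³/yr.
Steady-state CSTR mass balance: W = Q·C + k·V·C, so C = W/(Q + kV).
Q + kV = 3.44e+07 + 2.8·4.98e+06 = 4.834e+07 m³/yr.
C = 1650/4.834e+07 = 3.413e-05 kg/m³ = 0.03413 mg/L = 34.13 µg/L.

34.1 µg/L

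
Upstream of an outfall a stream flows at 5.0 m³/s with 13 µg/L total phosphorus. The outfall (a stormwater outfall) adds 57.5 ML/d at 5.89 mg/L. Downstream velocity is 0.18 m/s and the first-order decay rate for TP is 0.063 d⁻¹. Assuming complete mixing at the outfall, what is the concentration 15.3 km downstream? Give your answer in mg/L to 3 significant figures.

57.5 ML/d = 0.6655 m³/s.
13 µg/L = 0.013 mg/L.
After complete mixing, C₀ = (0.6655·5.89 + 5·0.013) / 5.666 = 0.7034 mg/L.
Travel time t = 1.53e+04 m / 0.18 m/s = 8.5e+04 s = 0.9838 d.
C = 0.7034·exp(−0.063·0.9838) = 0.7034·0.9399 = 0.6611 mg/L.

0.661 mg/L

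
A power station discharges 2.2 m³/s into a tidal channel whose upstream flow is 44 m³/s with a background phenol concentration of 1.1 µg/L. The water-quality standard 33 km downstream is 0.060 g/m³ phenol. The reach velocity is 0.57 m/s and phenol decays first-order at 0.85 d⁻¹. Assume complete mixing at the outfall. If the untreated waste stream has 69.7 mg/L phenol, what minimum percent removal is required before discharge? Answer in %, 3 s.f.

1.1 µg/L = 0.0011 mg/L.
Travel time to the compliance point: t = 3.3e+04/0.57 = 5.789e+04 s = 0.6701 d; decay factor exp(−0.85·0.6701) = 0.5658.
So the concentration just after mixing may be at most 0.06/0.5658 = 0.1061 mg/L.
Mass balance: 0.1061·46.2 = 2.2·Cₑ + 44·0.0011.
Cₑ = (4.9 − 0.0484) / 2.2 = 2.205 mg/L.
Required removal = 1 − 2.205/69.7 = 96.84 %.

96.8 %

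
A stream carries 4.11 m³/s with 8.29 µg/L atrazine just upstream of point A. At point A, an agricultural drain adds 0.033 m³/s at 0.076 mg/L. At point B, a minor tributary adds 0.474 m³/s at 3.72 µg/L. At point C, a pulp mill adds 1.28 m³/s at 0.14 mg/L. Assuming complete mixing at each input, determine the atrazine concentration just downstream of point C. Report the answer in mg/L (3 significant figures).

0.0369 mg/L

8.29 µg/L = 0.00829 mg/L.
After input A: C = (4.11·0.00829 + 0.033·0.076) / 4.143 = 0.008829 mg/L.
3.72 µg/L = 0.00372 mg/L.
After input B: C = (4.143·0.008829 + 0.474·0.00372) / 4.617 = 0.008305 mg/L.
After input C: C = (4.617·0.008305 + 1.28·0.14) / 5.897 = 0.03689 mg/L.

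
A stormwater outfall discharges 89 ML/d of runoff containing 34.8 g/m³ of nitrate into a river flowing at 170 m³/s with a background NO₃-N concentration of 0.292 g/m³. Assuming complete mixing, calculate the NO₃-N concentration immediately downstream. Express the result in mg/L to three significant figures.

0.500 mg/L

89 ML/d = 1.03 m³/s.
Flow-weighted mixing gives C = (1.03·34.8 + 170·0.292) / (1.03 + 170) = 85.49/171 = 0.4998 mg/L.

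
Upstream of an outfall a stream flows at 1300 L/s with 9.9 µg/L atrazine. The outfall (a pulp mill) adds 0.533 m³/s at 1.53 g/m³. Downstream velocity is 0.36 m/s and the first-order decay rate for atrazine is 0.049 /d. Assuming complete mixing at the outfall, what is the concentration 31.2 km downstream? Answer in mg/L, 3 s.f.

0.430 mg/L

1300 L/s = 1.3 m³/s.
9.9 µg/L = 0.0099 mg/L.
After complete mixing, C₀ = (0.533·1.53 + 1.3·0.0099) / 1.833 = 0.4519 mg/L.
Travel time t = 3.12e+04 m / 0.36 m/s = 8.667e+04 s = 1.003 d.
C = 0.4519·exp(−0.049·1.003) = 0.4519·0.952 = 0.4302 mg/L.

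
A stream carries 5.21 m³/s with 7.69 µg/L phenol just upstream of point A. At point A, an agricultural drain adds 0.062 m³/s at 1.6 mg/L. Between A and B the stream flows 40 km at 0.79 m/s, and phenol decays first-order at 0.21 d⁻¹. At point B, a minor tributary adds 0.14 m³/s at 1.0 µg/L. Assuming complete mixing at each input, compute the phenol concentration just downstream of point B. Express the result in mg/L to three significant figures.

7.69 µg/L = 0.00769 mg/L.
After input A: C = (5.21·0.00769 + 0.062·1.6) / 5.272 = 0.02642 mg/L.
Over the 40 km reach to input B (t = 5.063e+04 s = 0.586 d), decay gives C = 0.02642·exp(−0.21·0.586) = 0.02336 mg/L.
1.0 µg/L = 0.001 mg/L.
After input B: C = (5.272·0.02336 + 0.14·0.001) / 5.412 = 0.02278 mg/L.

0.0228 mg/L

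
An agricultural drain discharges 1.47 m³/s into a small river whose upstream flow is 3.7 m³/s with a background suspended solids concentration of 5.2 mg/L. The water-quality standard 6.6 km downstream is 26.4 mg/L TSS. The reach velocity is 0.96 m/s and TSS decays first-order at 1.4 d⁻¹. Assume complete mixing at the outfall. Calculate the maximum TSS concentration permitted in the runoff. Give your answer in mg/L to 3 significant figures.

90.7 mg/L

Travel time to the compliance point: t = 6600/0.96 = 6875 s = 0.07957 d; decay factor exp(−1.4·0.07957) = 0.8946.
So the concentration just after mixing may be at most 26.4/0.8946 = 29.51 mg/L.
Mass balance: 29.51·5.17 = 1.47·Cₑ + 3.7·5.2.
Cₑ = (152.6 − 19.24) / 1.47 = 90.7 mg/L.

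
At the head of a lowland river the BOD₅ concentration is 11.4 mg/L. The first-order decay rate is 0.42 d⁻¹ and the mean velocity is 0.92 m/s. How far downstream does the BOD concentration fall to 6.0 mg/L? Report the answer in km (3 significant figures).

From C = C₀·e^(−kt), t = ln(C₀/C)/k = ln(11.4/6.0)/0.42 = 0.6419/0.42 = 1.528 d.
Distance = v·t = 0.92 m/s × 1.32e+05 s = 1.215e+05 m = 121.5 km.

121 km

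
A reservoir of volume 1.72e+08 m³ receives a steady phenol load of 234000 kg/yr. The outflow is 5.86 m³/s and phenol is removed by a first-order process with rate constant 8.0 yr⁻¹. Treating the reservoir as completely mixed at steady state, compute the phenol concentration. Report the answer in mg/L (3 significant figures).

Outflow Q = 5.86 m³/s × 3.156e+07 s/yr = 1.849e+08 m³/yr.
Steady-state CSTR mass balance: W = Q·C + k·V·C, so C = W/(Q + kV).
Q + kV = 1.849e+08 + 8.0·1.72e+08 = 1.561e+09 m³/yr.
C = 234000/1.561e+09 = 0.0001499 kg/m³ = 0.1499 mg/L.

0.150 mg/L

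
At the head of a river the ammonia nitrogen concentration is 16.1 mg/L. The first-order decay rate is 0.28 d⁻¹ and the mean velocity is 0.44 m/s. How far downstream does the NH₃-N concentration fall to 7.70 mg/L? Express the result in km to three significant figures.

From C = C₀·e^(−kt), t = ln(C₀/C)/k = ln(16.1/7.70)/0.28 = 0.7376/0.28 = 2.634 d.
Distance = v·t = 0.44 m/s × 2.276e+05 s = 1.001e+05 m = 100.1 km.

100 km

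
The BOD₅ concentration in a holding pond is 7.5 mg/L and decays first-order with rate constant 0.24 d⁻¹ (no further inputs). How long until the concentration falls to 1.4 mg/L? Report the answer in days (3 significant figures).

6.99 d

t = ln(C₀/C)/k = ln(7.5/1.4)/0.24 = 1.678/0.24 = 6.993 d.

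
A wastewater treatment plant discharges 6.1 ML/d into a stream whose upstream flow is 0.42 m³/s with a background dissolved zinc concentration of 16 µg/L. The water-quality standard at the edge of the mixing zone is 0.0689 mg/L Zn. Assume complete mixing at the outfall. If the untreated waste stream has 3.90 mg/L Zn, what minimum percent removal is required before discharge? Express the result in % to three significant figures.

90.2 %

6.1 ML/d = 0.0706 m³/s.
16 µg/L = 0.016 mg/L.
Mass balance: 0.0689·0.4906 = 0.0706·Cₑ + 0.42·0.016.
Cₑ = (0.0338 − 0.00672) / 0.0706 = 0.3836 mg/L.
Required removal = 1 − 0.3836/3.90 = 90.16 %.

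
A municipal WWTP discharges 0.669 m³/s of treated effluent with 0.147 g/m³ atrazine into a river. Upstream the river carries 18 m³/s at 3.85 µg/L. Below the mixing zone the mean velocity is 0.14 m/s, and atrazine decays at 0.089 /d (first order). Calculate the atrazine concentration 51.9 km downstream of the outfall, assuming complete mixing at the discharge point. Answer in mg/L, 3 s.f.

3.85 µg/L = 0.00385 mg/L.
After complete mixing, C₀ = (0.669·0.147 + 18·0.00385) / 18.67 = 0.00898 mg/L.
Travel time t = 5.19e+04 m / 0.14 m/s = 3.707e+05 s = 4.291 d.
C = 0.00898·exp(−0.089·4.291) = 0.00898·0.6826 = 0.006129 mg/L.

0.00613 mg/L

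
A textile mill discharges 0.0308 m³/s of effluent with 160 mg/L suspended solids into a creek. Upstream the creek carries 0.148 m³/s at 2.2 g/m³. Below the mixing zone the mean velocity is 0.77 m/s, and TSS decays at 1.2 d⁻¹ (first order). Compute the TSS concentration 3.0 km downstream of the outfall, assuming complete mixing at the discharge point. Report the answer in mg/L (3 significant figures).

27.8 mg/L

After complete mixing, C₀ = (0.0308·160 + 0.148·2.2) / 0.1788 = 29.38 mg/L.
Travel time t = 3000 m / 0.77 m/s = 3896 s = 0.04509 d.
C = 29.38·exp(−1.2·0.04509) = 29.38·0.9473 = 27.83 mg/L.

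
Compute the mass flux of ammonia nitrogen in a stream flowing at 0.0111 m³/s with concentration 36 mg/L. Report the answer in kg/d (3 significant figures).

Mass flux = Q·C = 0.0111 m³/s × 36 g/m³ = 0.3996 g/s.
= 0.3996 g/s × 86.4 = 34.53 kg/d.

34.5 kg/d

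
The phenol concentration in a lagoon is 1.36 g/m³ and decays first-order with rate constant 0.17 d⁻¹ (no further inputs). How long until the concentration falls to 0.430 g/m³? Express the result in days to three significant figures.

6.77 d

t = ln(C₀/C)/k = ln(1.36/0.430)/0.17 = 1.151/0.17 = 6.773 d.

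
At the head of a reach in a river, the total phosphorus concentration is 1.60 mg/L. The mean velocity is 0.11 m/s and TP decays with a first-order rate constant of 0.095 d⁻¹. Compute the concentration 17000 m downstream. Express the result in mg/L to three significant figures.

1.35 mg/L

Travel time t = 17000 m / 0.11 m/s = 1.7e+04/0.11 = 1.545e+05 s = 1.789 d.
First-order decay: C = 1.60·exp(−0.095·1.789) = 1.60·0.8437 = 1.35 mg/L.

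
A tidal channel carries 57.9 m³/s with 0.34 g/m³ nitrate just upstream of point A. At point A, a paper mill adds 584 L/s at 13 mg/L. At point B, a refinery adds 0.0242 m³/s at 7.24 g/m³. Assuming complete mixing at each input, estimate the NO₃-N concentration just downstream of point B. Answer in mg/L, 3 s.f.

0.469 mg/L

584 L/s = 0.584 m³/s.
After input A: C = (57.9·0.34 + 0.584·13) / 58.48 = 0.4664 mg/L.
After input B: C = (58.48·0.4664 + 0.0242·7.24) / 58.51 = 0.4692 mg/L.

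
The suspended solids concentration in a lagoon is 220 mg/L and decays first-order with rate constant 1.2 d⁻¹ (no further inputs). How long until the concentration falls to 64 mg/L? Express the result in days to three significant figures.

t = ln(C₀/C)/k = ln(220/64)/1.2 = 1.235/1.2 = 1.029 d.

1.03 d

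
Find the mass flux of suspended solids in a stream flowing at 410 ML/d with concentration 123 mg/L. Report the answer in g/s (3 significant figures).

410 ML/d = 4.745 m³/s.
Mass flux = Q·C = 4.745 m³/s × 123 g/m³ = 583.7 g/s.

584 g/s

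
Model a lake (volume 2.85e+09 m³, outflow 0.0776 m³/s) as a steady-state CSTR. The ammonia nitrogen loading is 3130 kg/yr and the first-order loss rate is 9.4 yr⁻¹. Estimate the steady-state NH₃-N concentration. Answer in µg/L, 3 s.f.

Outflow Q = 0.0776 m³/s × 3.156e+07 s/yr = 2.449e+06 m³/yr.
Steady-state CSTR mass balance: W = Q·C + k·V·C, so C = W/(Q + kV).
Q + kV = 2.449e+06 + 9.4·2.85e+09 = 2.679e+10 m³/yr.
C = 3130/2.679e+10 = 1.168e-07 kg/m³ = 0.0001168 mg/L = 0.1168 µg/L.

0.117 µg/L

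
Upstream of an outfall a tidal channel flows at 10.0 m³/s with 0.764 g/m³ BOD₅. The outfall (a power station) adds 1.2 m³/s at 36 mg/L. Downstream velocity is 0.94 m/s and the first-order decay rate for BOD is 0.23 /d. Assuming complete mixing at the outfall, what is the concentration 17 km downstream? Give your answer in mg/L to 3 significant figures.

4.33 mg/L

After complete mixing, C₀ = (1.2·36 + 10·0.764) / 11.2 = 4.539 mg/L.
Travel time t = 1.7e+04 m / 0.94 m/s = 1.809e+04 s = 0.2093 d.
C = 4.539·exp(−0.23·0.2093) = 4.539·0.953 = 4.326 mg/L.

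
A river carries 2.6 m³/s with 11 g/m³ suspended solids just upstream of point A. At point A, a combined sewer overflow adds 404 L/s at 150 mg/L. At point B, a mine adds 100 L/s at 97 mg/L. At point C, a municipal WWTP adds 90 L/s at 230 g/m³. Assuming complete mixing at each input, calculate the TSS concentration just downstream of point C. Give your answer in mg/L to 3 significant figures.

404 L/s = 0.404 m³/s.
After input A: C = (2.6·11 + 0.404·150) / 3.004 = 29.69 mg/L.
100 L/s = 0.1 m³/s.
After input B: C = (3.004·29.69 + 0.1·97) / 3.104 = 31.86 mg/L.
90 L/s = 0.09 m³/s.
After input C: C = (3.104·31.86 + 0.09·230) / 3.194 = 37.45 mg/L.

37.4 mg/L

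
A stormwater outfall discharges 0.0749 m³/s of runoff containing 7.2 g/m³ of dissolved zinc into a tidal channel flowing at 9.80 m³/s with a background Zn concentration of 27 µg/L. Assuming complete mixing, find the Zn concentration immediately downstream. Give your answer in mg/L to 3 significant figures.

0.0814 mg/L

27 µg/L = 0.027 mg/L.
Conservation of mass across the mixing zone: C = (0.0749·7.2 + 9.8·0.027) / (0.0749 + 9.8) = 0.8039/9.875 = 0.08141 mg/L.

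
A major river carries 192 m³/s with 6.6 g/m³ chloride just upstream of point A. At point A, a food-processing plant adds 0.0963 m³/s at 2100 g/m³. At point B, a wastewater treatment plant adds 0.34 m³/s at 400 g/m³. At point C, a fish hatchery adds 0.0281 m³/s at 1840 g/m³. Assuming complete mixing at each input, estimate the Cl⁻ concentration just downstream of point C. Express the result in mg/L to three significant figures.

8.61 mg/L

After input A: C = (192·6.6 + 0.0963·2100) / 192.1 = 7.649 mg/L.
After input B: C = (192.1·7.649 + 0.34·400) / 192.4 = 8.343 mg/L.
After input C: C = (192.4·8.343 + 0.0281·1840) / 192.5 = 8.61 mg/L.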